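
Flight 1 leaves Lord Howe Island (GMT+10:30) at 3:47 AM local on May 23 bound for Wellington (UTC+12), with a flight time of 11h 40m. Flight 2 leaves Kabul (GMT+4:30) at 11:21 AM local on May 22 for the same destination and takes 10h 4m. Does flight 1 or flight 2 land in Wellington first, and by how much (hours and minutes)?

Flight 1 in UTC: 3:47 AM − 10:30 = 5:17 PM on May 22.
+11 hours 40 minutes → arrive 4:57 AM UTC on May 23.
Flight 2 in UTC: 11:21 AM − 4:30 = 6:51 AM on May 22.
+10 hours 4 minutes → arrive 4:55 PM UTC on May 22.
Flight 2 lands earlier by 12 hours 2 minutes.

the second, by 12 hours 2 minutes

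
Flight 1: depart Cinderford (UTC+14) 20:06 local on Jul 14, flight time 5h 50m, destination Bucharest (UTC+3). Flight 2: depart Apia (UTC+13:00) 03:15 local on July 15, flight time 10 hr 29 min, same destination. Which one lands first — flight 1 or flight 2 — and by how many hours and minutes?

Flight 1 in UTC: 20:06 − 14:00 = 06:06 on Jul 14.
+5 hours 50 minutes → arrive 11:56 UTC on Jul 14.
Flight 2 in UTC: 03:15 − 13:00 = 14:15 on Jul 14.
+10 hours and 29 minutes → arrive 00:44 UTC on Jul 15.
Flight 1 lands earlier by 12 hours 48 minutes.

the first, by 12 hours 48 minutes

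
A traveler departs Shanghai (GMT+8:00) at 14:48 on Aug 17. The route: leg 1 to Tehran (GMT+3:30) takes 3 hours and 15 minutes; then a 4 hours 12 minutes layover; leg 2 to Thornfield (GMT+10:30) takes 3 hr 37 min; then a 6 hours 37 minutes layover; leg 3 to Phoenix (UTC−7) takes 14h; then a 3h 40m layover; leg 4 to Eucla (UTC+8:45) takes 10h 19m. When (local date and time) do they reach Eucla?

Convert departure to UTC: 14:48 − 8:00 = 06:48 UTC on Aug 17.
Add 3 hours 15 minutes leg 1 → 10:03 UTC.
Add 4 hours and 12 minutes layover in Tehran → 14:15 UTC.
Add 3 hours 37 minutes leg 2 → 17:52 UTC.
Add 6 hours 37 minutes layover in Thornfield → 00:29 UTC (Aug 18).
Add 14 hours leg 3 → 14:29 UTC.
Add 3 hours 40 minutes layover in Phoenix → 18:09 UTC.
Add 10 hours 19 minutes leg 4 → 04:28 UTC (Aug 19).
Eucla is UTC+8:45, so local arrival = 04:28 + 8:45 = 13:13 on Aug 19.

13:13 on Aug 19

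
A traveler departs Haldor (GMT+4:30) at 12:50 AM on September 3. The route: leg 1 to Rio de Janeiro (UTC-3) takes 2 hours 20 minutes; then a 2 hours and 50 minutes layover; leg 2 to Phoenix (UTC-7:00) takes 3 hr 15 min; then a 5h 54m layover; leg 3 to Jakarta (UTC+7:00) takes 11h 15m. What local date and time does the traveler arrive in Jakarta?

Convert departure to UTC: 12:50 AM − 4:30 = 8:20 PM UTC on Sep 2.
Add 2 hours and 20 minutes leg 1 → 10:40 PM UTC.
Add 2 hours 50 minutes layover in Rio de Janeiro → 1:30 AM UTC (Sep 3).
Add 3 hours 15 minutes leg 2 → 4:45 AM UTC.
Add 5 hours 54 minutes layover in Phoenix → 10:39 AM UTC.
Add 11 hours 15 minutes leg 3 → 9:54 PM UTC.
Jakarta is UTC+7:00, so local arrival = 9:54 PM + 7:00 = 4:54 AM on Sep 4.

4:54 AM on Sep 4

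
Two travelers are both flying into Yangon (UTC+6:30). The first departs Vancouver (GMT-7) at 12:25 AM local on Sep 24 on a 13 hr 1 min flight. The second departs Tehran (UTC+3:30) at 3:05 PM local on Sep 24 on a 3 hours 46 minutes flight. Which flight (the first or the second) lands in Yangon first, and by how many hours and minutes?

Flight 1 in UTC: 12:25 AM + 7:00 = 7:25 AM on Sep 24.
+13 hours 1 minute → arrive 8:26 PM UTC on Sep 24.
Flight 2 in UTC: 3:05 PM − 3:30 = 11:35 AM on Sep 24.
+3 hours and 46 minutes → arrive 3:21 PM UTC on Sep 24.
Flight 2 lands earlier by 5 hours 5 minutes.

the second, by 5 hours 5 minutes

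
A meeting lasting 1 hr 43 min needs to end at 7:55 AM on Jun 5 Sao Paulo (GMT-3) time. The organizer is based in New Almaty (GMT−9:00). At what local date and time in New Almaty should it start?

Target end time in UTC: 7:55 AM + 3:00 = 10:55 AM on Jun 5.
Subtract 1 hour 43 minutes → start 9:12 AM UTC on Jun 5.
New Almaty is UTC−9:00: 9:12 AM − 9:00 = 12:12 AM on Jun 5.

12:12 AM on Jun 5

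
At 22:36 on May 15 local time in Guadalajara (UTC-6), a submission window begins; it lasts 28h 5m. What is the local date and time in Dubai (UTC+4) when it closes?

12:41 on May 17

Dubai is 10:00 ahead of Guadalajara.
After 28 hours and 5 minutes it is 02:41 (May 17) in Guadalajara.
Shift by the zone difference: 02:41 + 10:00 = 12:41 on May 17 in Dubai.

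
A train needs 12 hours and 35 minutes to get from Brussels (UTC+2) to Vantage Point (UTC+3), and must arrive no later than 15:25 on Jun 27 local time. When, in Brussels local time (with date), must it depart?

Target arrival in UTC: 15:25 − 3:00 = 12:25 on Jun 27.
Subtract 12 hours 35 minutes → departure 23:50 UTC on Jun 26.
Brussels is UTC+2:00: 23:50 + 2:00 = 01:50 on Jun 27.

01:50 on June 27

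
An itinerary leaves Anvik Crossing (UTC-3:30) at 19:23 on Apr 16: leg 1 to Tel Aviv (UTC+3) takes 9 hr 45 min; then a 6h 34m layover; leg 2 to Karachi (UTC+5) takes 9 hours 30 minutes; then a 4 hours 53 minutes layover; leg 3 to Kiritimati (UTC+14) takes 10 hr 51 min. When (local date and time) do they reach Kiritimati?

06:26 on April 19

Convert departure to UTC: 19:23 + 3:30 = 22:53 UTC on Apr 16.
Add 9 hours and 45 minutes leg 1 → 08:38 UTC (Apr 17).
Add 6 hours and 34 minutes layover in Tel Aviv → 15:12 UTC.
Add 9 hours and 30 minutes leg 2 → 00:42 UTC (Apr 18).
Add 4 hours 53 minutes layover in Karachi → 05:35 UTC.
Add 10 hours 51 minutes leg 3 → 16:26 UTC.
Kiritimati is UTC+14:00, so local arrival = 16:26 + 14:00 = 06:26 on Apr 19.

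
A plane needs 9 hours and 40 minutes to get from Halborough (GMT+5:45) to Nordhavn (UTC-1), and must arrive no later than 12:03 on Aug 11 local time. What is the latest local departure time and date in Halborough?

Target arrival in UTC: 12:03 + 1:00 = 13:03 on Aug 11.
Subtract 9 hours and 40 minutes → departure 03:23 UTC on Aug 11.
Halborough is UTC+5:45: 03:23 + 5:45 = 09:08 on Aug 11.

09:08 on August 11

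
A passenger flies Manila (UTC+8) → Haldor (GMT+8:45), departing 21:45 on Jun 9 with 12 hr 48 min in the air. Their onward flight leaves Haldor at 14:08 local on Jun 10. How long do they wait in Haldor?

2 hours 50 minutes

Convert departure to UTC: 21:45 − 8:00 = 13:45 UTC on Jun 9.
Add 12 hours 48 minutes flight time → 02:33 UTC (Jun 10).
Haldor is UTC+8:45, so local arrival = 02:33 + 8:45 = 11:18 on Jun 10.
Layover = 14:08 − 11:18 = 2 hours 50 minutes.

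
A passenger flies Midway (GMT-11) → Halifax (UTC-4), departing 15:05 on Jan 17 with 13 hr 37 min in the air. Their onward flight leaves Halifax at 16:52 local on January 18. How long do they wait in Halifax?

Convert departure to UTC: 15:05 + 11:00 = 02:05 UTC on Jan 18.
Add 13 hours and 37 minutes flight time → 15:42 UTC.
Halifax is UTC−4:00, so local arrival = 15:42 − 4:00 = 11:42 on Jan 18.
Layover = 16:52 − 11:42 = 5 hours 10 minutes.

5 hours 10 minutes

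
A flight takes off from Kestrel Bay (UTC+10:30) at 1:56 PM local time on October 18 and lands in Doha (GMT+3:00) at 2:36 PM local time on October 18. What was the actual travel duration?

8 hours 10 minutes

Departure in UTC: 1:56 PM − 10:30 = 3:26 AM on Oct 18.
Arrival in UTC: 2:36 PM − 3:00 = 11:36 AM on Oct 18.
Elapsed = 11:36 AM − 3:26 AM = 8 hours 10 minutes.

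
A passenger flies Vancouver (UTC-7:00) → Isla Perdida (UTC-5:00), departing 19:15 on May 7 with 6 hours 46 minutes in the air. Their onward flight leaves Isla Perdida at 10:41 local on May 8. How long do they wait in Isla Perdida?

Convert departure to UTC: 19:15 + 7:00 = 02:15 UTC on May 8.
Add 6 hours 46 minutes flight time → 09:01 UTC.
Isla Perdida is UTC−5:00, so local arrival = 09:01 − 5:00 = 04:01 on May 8.
Layover = 10:41 − 04:01 = 6 hours 40 minutes.

6 hours 40 minutes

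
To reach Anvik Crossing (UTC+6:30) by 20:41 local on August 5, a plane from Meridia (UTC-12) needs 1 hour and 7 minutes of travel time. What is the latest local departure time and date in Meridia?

01:04 on Aug 5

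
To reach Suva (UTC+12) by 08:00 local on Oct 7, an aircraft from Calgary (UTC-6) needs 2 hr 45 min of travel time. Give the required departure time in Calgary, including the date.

11:15 on October 6

Target arrival in UTC: 08:00 − 12:00 = 20:00 on Oct 6.
Subtract 2 hours 45 minutes → departure 17:15 UTC on Oct 6.
Calgary is UTC−6:00: 17:15 − 6:00 = 11:15 on Oct 6.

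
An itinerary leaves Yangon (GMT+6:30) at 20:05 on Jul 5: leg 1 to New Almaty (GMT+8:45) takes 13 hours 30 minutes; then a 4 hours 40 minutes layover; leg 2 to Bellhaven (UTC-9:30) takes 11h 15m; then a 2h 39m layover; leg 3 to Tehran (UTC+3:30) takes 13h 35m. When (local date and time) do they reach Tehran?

14:44 on July 7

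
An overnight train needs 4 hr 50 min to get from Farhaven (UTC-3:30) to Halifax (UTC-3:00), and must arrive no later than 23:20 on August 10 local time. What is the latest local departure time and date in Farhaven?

18:00 on Aug 10

Target arrival in UTC: 23:20 + 3:00 = 02:20 on Aug 11.
Subtract 4 hours and 50 minutes → departure 21:30 UTC on Aug 10.
Farhaven is UTC−3:30: 21:30 − 3:30 = 18:00 on Aug 10.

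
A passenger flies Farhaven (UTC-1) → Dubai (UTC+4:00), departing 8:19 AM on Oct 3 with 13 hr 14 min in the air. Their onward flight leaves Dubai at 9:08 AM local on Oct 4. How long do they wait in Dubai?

6 hours 35 minutes

Convert departure to UTC: 8:19 AM + 1:00 = 9:19 AM UTC on Oct 3.
Add 13 hours and 14 minutes flight time → 10:33 PM UTC.
Dubai is UTC+4:00, so local arrival = 10:33 PM + 4:00 = 2:33 AM on Oct 4.
Layover = 9:08 AM − 2:33 AM = 6 hours 35 minutes.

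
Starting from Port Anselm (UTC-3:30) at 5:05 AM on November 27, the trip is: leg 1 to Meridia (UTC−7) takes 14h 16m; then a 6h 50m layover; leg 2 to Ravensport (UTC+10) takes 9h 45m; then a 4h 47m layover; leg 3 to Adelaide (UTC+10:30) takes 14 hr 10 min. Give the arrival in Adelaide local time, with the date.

Convert departure to UTC: 5:05 AM + 3:30 = 8:35 AM UTC on Nov 27.
Add 14 hours and 16 minutes leg 1 → 10:51 PM UTC.
Add 6 hours 50 minutes layover in Meridia → 5:41 AM UTC (Nov 28).
Add 9 hours and 45 minutes leg 2 → 3:26 PM UTC.
Add 4 hours and 47 minutes layover in Ravensport → 8:13 PM UTC.
Add 14 hours 10 minutes leg 3 → 10:23 AM UTC (Nov 29).
Adelaide is UTC+10:30, so local arrival = 10:23 AM + 10:30 = 8:53 PM on Nov 29.

8:53 PM on November 29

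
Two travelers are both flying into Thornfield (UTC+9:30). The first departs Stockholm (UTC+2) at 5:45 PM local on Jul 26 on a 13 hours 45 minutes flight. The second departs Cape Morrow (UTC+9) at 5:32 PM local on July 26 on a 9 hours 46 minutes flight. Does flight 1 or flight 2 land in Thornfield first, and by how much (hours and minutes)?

the second, by 11 hours 12 minutes

Flight 1 in UTC: 5:45 PM − 2:00 = 3:45 PM on Jul 26.
+13 hours and 45 minutes → arrive 5:30 AM UTC on Jul 27.
Flight 2 in UTC: 5:32 PM − 9:00 = 8:32 AM on Jul 26.
+9 hours and 46 minutes → arrive 6:18 PM UTC on Jul 26.
Flight 2 lands earlier by 11 hours 12 minutes.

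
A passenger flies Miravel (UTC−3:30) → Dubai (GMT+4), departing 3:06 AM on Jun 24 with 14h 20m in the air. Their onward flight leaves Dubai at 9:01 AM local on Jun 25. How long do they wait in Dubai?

Convert departure to UTC: 3:06 AM + 3:30 = 6:36 AM UTC on Jun 24.
Add 14 hours and 20 minutes flight time → 8:56 PM UTC.
Dubai is UTC+4:00, so local arrival = 8:56 PM + 4:00 = 12:56 AM on Jun 25.
Layover = 9:01 AM − 12:56 AM = 8 hours 5 minutes.

8 hours 5 minutes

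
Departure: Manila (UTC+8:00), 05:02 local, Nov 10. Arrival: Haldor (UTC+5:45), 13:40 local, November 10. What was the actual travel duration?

Haldor is 2:15 behind Manila.
Clock-face elapsed time (ignoring zones) is 8 hours 38 minutes.
Actual elapsed = 8 hours 38 minutes + 2:15 = 10 hours 53 minutes.

10 hours 53 minutes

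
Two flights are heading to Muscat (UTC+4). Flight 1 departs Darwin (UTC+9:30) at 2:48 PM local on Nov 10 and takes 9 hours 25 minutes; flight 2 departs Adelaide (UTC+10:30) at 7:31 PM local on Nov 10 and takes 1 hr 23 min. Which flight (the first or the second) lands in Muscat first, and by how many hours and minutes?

the second, by 4 hours 19 minutes

Flight 1 in UTC: 2:48 PM − 9:30 = 5:18 AM on Nov 10.
+9 hours and 25 minutes → arrive 2:43 PM UTC on Nov 10.
Flight 2 in UTC: 7:31 PM − 10:30 = 9:01 AM on Nov 10.
+1 hour 23 minutes → arrive 10:24 AM UTC on Nov 10.
Flight 2 lands earlier by 4 hours 19 minutes.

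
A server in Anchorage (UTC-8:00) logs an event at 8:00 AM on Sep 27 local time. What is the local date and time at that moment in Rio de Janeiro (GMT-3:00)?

1:00 PM on Sep 27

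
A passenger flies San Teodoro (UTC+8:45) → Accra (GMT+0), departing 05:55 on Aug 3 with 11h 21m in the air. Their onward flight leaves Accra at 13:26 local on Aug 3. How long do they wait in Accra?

4 hours 55 minutes

Convert departure to UTC: 05:55 − 8:45 = 21:10 UTC on Aug 2.
Add 11 hours and 21 minutes flight time → 08:31 UTC (Aug 3).
Accra is UTC+0, so local arrival is the same: 08:31 on Aug 3.
Layover = 13:26 − 08:31 = 4 hours 55 minutes.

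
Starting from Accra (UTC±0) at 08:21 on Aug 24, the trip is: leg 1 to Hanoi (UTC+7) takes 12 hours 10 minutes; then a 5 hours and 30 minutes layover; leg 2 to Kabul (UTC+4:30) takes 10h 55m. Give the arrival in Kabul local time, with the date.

17:26 on Aug 25

Accra is at UTC+0, so departure is already 08:21 UTC on Aug 24.
Add 12 hours 10 minutes leg 1 → 20:31 UTC.
Add 5 hours 30 minutes layover in Hanoi → 02:01 UTC (Aug 25).
Add 10 hours and 55 minutes leg 2 → 12:56 UTC.
Kabul is UTC+4:30, so local arrival = 12:56 + 4:30 = 17:26 on Aug 25.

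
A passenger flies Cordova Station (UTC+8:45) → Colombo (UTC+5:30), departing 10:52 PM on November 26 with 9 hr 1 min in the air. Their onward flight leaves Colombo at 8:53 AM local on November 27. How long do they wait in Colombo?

4 hours 15 minutes

Convert departure to UTC: 10:52 PM − 8:45 = 2:07 PM UTC on Nov 26.
Add 9 hours and 1 minute flight time → 11:08 PM UTC.
Colombo is UTC+5:30, so local arrival = 11:08 PM + 5:30 = 4:38 AM on Nov 27.
Layover = 8:53 AM − 4:38 AM = 4 hours 15 minutes.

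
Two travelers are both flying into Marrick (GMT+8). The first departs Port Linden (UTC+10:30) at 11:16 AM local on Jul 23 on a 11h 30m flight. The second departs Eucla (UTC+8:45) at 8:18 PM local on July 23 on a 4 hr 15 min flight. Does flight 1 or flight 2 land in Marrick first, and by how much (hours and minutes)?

the first, by 3 hours 32 minutes

Flight 1 in UTC: 11:16 AM − 10:30 = 12:46 AM on Jul 23.
+11 hours 30 minutes → arrive 12:16 PM UTC on Jul 23.
Flight 2 in UTC: 8:18 PM − 8:45 = 11:33 AM on Jul 23.
+4 hours 15 minutes → arrive 3:48 PM UTC on Jul 23.
Flight 1 lands earlier by 3 hours 32 minutes.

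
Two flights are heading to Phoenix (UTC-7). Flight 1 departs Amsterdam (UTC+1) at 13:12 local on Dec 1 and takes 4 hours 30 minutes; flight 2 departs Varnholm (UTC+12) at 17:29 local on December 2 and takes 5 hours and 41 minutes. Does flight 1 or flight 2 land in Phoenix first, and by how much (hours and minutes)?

the first, by 18 hours 28 minutes

Flight 1 in UTC: 13:12 − 1:00 = 12:12 on Dec 1.
+4 hours 30 minutes → arrive 16:42 UTC on Dec 1.
Flight 2 in UTC: 17:29 − 12:00 = 05:29 on Dec 2.
+5 hours 41 minutes → arrive 11:10 UTC on Dec 2.
Flight 1 lands earlier by 18 hours 28 minutes.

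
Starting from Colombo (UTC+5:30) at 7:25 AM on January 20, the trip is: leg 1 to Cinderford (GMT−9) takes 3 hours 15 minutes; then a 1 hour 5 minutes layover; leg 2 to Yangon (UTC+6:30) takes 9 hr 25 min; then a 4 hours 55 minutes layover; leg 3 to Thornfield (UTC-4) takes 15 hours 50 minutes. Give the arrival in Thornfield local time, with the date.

Convert departure to UTC: 7:25 AM − 5:30 = 1:55 AM UTC on Jan 20.
Add 3 hours 15 minutes leg 1 → 5:10 AM UTC.
Add 1 hour and 5 minutes layover in Cinderford → 6:15 AM UTC.
Add 9 hours 25 minutes leg 2 → 3:40 PM UTC.
Add 4 hours and 55 minutes layover in Yangon → 8:35 PM UTC.
Add 15 hours and 50 minutes leg 3 → 12:25 PM UTC (Jan 21).
Thornfield is UTC−4:00, so local arrival = 12:25 PM − 4:00 = 8:25 AM on Jan 21.

8:25 AM on January 21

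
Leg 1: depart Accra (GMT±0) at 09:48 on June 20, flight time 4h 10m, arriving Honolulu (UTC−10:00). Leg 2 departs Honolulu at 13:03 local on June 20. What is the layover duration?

9 hours 5 minutes

Accra is at UTC+0, so departure is already 09:48 UTC on Jun 20.
Add 4 hours 10 minutes flight time → 13:58 UTC.
Honolulu is UTC−10:00, so local arrival = 13:58 − 10:00 = 03:58 on Jun 20.
Layover = 13:03 − 03:58 = 9 hours 5 minutes.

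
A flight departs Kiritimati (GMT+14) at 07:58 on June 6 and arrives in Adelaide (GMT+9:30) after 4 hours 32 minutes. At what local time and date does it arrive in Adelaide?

Adelaide is 4:30 behind Kiritimati.
After 4 hours 32 minutes it is 12:30 in Kiritimati.
Shift by the zone difference: 12:30 − 4:30 = 08:00 on Jun 6 in Adelaide.

08:00 on June 6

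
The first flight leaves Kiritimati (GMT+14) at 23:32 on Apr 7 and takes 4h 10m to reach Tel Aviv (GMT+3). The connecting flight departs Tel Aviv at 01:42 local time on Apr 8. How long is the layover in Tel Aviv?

Convert departure to UTC: 23:32 − 14:00 = 09:32 UTC on Apr 7.
Add 4 hours 10 minutes flight time → 13:42 UTC.
Tel Aviv is UTC+3:00, so local arrival = 13:42 + 3:00 = 16:42 on Apr 7.
Layover = 01:42 − 16:42 (+1 day) = 9 hours.

9 hours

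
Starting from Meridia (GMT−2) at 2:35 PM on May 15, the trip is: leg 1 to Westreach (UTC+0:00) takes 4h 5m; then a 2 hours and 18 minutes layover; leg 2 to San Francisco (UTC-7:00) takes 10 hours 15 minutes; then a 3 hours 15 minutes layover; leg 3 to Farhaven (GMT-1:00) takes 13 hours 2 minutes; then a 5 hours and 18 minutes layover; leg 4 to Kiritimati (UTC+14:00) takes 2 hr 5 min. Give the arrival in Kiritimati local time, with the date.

Convert departure to UTC: 2:35 PM + 2:00 = 4:35 PM UTC on May 15.
Add 4 hours and 5 minutes leg 1 → 8:40 PM UTC.
Add 2 hours 18 minutes layover in Westreach → 10:58 PM UTC.
Add 10 hours 15 minutes leg 2 → 9:13 AM UTC (May 16).
Add 3 hours 15 minutes layover in San Francisco → 12:28 PM UTC.
Add 13 hours and 2 minutes leg 3 → 1:30 AM UTC (May 17).
Add 5 hours 18 minutes layover in Farhaven → 6:48 AM UTC.
Add 2 hours and 5 minutes leg 4 → 8:53 AM UTC.
Kiritimati is UTC+14:00, so local arrival = 8:53 AM + 14:00 = 10:53 PM on May 17.

10:53 PM on May 17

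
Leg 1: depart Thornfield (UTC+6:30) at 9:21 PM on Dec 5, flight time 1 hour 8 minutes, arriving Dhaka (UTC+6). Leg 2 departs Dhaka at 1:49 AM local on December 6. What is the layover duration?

Convert departure to UTC: 9:21 PM − 6:30 = 2:51 PM UTC on Dec 5.
Add 1 hour and 8 minutes flight time → 3:59 PM UTC.
Dhaka is UTC+6:00, so local arrival = 3:59 PM + 6:00 = 9:59 PM on Dec 5.
Layover = 1:49 AM − 9:59 PM (+1 day) = 3 hours 50 minutes.

3 hours 50 minutes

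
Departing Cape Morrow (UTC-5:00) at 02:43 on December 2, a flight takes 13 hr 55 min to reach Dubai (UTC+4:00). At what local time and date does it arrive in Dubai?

Convert departure to UTC: 02:43 + 5:00 = 07:43 UTC on Dec 2.
Add 13 hours and 55 minutes travel time → 21:38 UTC.
Dubai is UTC+4:00, so local arrival = 21:38 + 4:00 = 01:38 on Dec 3.

01:38 on Dec 3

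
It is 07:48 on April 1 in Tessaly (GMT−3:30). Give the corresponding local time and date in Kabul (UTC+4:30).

In UTC: 07:48 + 3:30 = 11:18 on Apr 1.
Kabul is UTC+4:30: 11:18 + 4:30 = 15:48 on Apr 1.

15:48 on April 1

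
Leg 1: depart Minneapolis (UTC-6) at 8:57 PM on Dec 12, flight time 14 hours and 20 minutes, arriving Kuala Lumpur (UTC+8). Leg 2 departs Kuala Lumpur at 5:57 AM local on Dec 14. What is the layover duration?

Convert departure to UTC: 8:57 PM + 6:00 = 2:57 AM UTC on Dec 13.
Add 14 hours 20 minutes flight time → 5:17 PM UTC.
Kuala Lumpur is UTC+8:00, so local arrival = 5:17 PM + 8:00 = 1:17 AM on Dec 14.
Layover = 5:57 AM − 1:17 AM = 4 hours 40 minutes.

4 hours 40 minutes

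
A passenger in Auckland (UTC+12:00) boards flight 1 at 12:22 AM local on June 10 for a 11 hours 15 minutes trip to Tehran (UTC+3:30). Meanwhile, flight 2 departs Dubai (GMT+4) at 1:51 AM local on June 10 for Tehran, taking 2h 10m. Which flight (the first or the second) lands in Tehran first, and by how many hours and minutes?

the first, by 24 minutes

Flight 1 in UTC: 12:22 AM − 12:00 = 12:22 PM on Jun 9.
+11 hours and 15 minutes → arrive 11:37 PM UTC on Jun 9.
Flight 2 in UTC: 1:51 AM − 4:00 = 9:51 PM on Jun 9.
+2 hours and 10 minutes → arrive 12:01 AM UTC on Jun 10.
Flight 1 lands earlier by 24 minutes.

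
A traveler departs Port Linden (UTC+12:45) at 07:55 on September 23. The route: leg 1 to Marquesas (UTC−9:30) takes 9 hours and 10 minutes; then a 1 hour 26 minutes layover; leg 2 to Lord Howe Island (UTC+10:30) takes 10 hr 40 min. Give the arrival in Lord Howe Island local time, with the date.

02:56 on September 24

Convert departure to UTC: 07:55 − 12:45 = 19:10 UTC on Sep 22.
Add 9 hours 10 minutes leg 1 → 04:20 UTC (Sep 23).
Add 1 hour and 26 minutes layover in Marquesas → 05:46 UTC.
Add 10 hours and 40 minutes leg 2 → 16:26 UTC.
Lord Howe Island is UTC+10:30, so local arrival = 16:26 + 10:30 = 02:56 on Sep 24.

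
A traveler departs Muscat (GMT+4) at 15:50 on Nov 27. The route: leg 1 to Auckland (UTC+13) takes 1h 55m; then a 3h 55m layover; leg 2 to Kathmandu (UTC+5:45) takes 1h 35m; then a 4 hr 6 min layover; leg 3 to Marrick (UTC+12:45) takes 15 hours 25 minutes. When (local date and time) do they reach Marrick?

03:31 on November 29

Convert departure to UTC: 15:50 − 4:00 = 11:50 UTC on Nov 27.
Add 1 hour 55 minutes leg 1 → 13:45 UTC.
Add 3 hours and 55 minutes layover in Auckland → 17:40 UTC.
Add 1 hour 35 minutes leg 2 → 19:15 UTC.
Add 4 hours 6 minutes layover in Kathmandu → 23:21 UTC.
Add 15 hours and 25 minutes leg 3 → 14:46 UTC (Nov 28).
Marrick is UTC+12:45, so local arrival = 14:46 + 12:45 = 03:31 on Nov 29.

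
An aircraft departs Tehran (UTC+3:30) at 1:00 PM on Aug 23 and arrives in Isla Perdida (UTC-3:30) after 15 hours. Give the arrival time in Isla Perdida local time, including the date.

9:00 PM on Aug 23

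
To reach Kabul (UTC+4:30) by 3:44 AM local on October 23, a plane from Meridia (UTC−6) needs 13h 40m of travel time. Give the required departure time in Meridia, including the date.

3:34 AM on October 22

Target arrival in UTC: 3:44 AM − 4:30 = 11:14 PM on Oct 22.
Subtract 13 hours 40 minutes → departure 9:34 AM UTC on Oct 22.
Meridia is UTC−6:00: 9:34 AM − 6:00 = 3:34 AM on Oct 22.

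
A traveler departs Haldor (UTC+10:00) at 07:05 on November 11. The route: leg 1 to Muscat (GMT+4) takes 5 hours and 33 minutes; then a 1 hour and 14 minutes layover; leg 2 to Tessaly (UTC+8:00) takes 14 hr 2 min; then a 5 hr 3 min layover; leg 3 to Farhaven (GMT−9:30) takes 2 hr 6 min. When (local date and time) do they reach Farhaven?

Convert departure to UTC: 07:05 − 10:00 = 21:05 UTC on Nov 10.
Add 5 hours 33 minutes leg 1 → 02:38 UTC (Nov 11).
Add 1 hour 14 minutes layover in Muscat → 03:52 UTC.
Add 14 hours 2 minutes leg 2 → 17:54 UTC.
Add 5 hours 3 minutes layover in Tessaly → 22:57 UTC.
Add 2 hours and 6 minutes leg 3 → 01:03 UTC (Nov 12).
Farhaven is UTC−9:30, so local arrival = 01:03 − 9:30 = 15:33 on Nov 11.

15:33 on Nov 11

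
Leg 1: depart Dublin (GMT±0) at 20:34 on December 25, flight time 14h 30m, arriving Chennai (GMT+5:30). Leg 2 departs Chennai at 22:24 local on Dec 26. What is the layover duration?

Dublin is at UTC+0, so departure is already 20:34 UTC on Dec 25.
Add 14 hours 30 minutes flight time → 11:04 UTC (Dec 26).
Chennai is UTC+5:30, so local arrival = 11:04 + 5:30 = 16:34 on Dec 26.
Layover = 22:24 − 16:34 = 5 hours 50 minutes.

5 hours 50 minutes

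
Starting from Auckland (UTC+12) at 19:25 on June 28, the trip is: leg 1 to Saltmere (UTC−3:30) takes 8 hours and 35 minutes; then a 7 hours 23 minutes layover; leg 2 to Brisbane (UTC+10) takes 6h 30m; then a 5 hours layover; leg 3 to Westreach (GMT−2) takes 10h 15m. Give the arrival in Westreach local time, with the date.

19:08 on June 29

Convert departure to UTC: 19:25 − 12:00 = 07:25 UTC on Jun 28.
Add 8 hours 35 minutes leg 1 → 16:00 UTC.
Add 7 hours and 23 minutes layover in Saltmere → 23:23 UTC.
Add 6 hours 30 minutes leg 2 → 05:53 UTC (Jun 29).
Add 5 hours layover in Brisbane → 10:53 UTC.
Add 10 hours and 15 minutes leg 3 → 21:08 UTC.
Westreach is UTC−2:00, so local arrival = 21:08 − 2:00 = 19:08 on Jun 29.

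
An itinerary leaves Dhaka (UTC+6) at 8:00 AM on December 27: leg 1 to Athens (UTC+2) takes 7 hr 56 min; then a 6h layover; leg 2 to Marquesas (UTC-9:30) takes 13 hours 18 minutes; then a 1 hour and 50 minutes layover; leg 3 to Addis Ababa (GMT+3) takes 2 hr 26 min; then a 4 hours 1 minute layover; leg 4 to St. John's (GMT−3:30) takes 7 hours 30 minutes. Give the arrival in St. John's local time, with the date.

Convert departure to UTC: 8:00 AM − 6:00 = 2:00 AM UTC on Dec 27.
Add 7 hours 56 minutes leg 1 → 9:56 AM UTC.
Add 6 hours layover in Athens → 3:56 PM UTC.
Add 13 hours and 18 minutes leg 2 → 5:14 AM UTC (Dec 28).
Add 1 hour 50 minutes layover in Marquesas → 7:04 AM UTC.
Add 2 hours 26 minutes leg 3 → 9:30 AM UTC.
Add 4 hours 1 minute layover in Addis Ababa → 1:31 PM UTC.
Add 7 hours 30 minutes leg 4 → 9:01 PM UTC.
St. John's is UTC−3:30, so local arrival = 9:01 PM − 3:30 = 5:31 PM on Dec 28.

5:31 PM on December 28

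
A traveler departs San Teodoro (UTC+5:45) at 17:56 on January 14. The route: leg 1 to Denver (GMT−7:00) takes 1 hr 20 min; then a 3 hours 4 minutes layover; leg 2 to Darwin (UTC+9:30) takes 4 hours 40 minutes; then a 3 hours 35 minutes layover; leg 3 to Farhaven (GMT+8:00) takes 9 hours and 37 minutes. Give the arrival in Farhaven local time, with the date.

18:27 on January 15

Convert departure to UTC: 17:56 − 5:45 = 12:11 UTC on Jan 14.
Add 1 hour and 20 minutes leg 1 → 13:31 UTC.
Add 3 hours and 4 minutes layover in Denver → 16:35 UTC.
Add 4 hours and 40 minutes leg 2 → 21:15 UTC.
Add 3 hours 35 minutes layover in Darwin → 00:50 UTC (Jan 15).
Add 9 hours and 37 minutes leg 3 → 10:27 UTC.
Farhaven is UTC+8:00, so local arrival = 10:27 + 8:00 = 18:27 on Jan 15.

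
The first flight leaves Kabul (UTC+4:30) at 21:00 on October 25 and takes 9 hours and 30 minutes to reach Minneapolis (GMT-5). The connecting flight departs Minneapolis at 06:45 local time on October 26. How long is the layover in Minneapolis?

Convert departure to UTC: 21:00 − 4:30 = 16:30 UTC on Oct 25.
Add 9 hours and 30 minutes flight time → 02:00 UTC (Oct 26).
Minneapolis is UTC−5:00, so local arrival = 02:00 − 5:00 = 21:00 on Oct 25.
Layover = 06:45 − 21:00 (+1 day) = 9 hours 45 minutes.

9 hours 45 minutes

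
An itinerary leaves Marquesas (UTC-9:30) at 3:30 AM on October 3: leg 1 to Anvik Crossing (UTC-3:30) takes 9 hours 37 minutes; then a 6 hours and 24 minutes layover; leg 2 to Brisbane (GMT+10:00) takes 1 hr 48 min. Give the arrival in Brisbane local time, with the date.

4:49 PM on October 4

Convert departure to UTC: 3:30 AM + 9:30 = 1:00 PM UTC on Oct 3.
Add 9 hours 37 minutes leg 1 → 10:37 PM UTC.
Add 6 hours 24 minutes layover in Anvik Crossing → 5:01 AM UTC (Oct 4).
Add 1 hour and 48 minutes leg 2 → 6:49 AM UTC.
Brisbane is UTC+10:00, so local arrival = 6:49 AM + 10:00 = 4:49 PM on Oct 4.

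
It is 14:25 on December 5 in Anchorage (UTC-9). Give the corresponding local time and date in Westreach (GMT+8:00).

07:25 on Dec 6

In UTC: 14:25 + 9:00 = 23:25 on Dec 5.
Westreach is UTC+8:00: 23:25 + 8:00 = 07:25 on Dec 6.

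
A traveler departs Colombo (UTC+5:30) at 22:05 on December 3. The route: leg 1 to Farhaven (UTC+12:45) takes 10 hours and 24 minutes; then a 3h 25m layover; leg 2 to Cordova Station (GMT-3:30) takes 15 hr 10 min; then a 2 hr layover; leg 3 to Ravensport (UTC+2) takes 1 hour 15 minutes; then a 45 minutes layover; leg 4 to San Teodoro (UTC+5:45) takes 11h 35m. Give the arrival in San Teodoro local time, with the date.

18:54 on December 5

Convert departure to UTC: 22:05 − 5:30 = 16:35 UTC on Dec 3.
Add 10 hours and 24 minutes leg 1 → 02:59 UTC (Dec 4).
Add 3 hours and 25 minutes layover in Farhaven → 06:24 UTC.
Add 15 hours and 10 minutes leg 2 → 21:34 UTC.
Add 2 hours layover in Cordova Station → 23:34 UTC.
Add 1 hour 15 minutes leg 3 → 00:49 UTC (Dec 5).
Add 45 minutes layover in Ravensport → 01:34 UTC.
Add 11 hours and 35 minutes leg 4 → 13:09 UTC.
San Teodoro is UTC+5:45, so local arrival = 13:09 + 5:45 = 18:54 on Dec 5.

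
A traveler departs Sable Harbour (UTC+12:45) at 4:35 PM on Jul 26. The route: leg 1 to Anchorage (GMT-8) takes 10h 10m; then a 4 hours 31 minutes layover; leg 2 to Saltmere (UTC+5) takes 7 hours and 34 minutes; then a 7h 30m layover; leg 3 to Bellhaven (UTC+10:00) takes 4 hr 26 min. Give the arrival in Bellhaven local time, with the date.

Convert departure to UTC: 4:35 PM − 12:45 = 3:50 AM UTC on Jul 26.
Add 10 hours and 10 minutes leg 1 → 2:00 PM UTC.
Add 4 hours 31 minutes layover in Anchorage → 6:31 PM UTC.
Add 7 hours and 34 minutes leg 2 → 2:05 AM UTC (Jul 27).
Add 7 hours and 30 minutes layover in Saltmere → 9:35 AM UTC.
Add 4 hours and 26 minutes leg 3 → 2:01 PM UTC.
Bellhaven is UTC+10:00, so local arrival = 2:01 PM + 10:00 = 12:01 AM on Jul 28.

12:01 AM on July 28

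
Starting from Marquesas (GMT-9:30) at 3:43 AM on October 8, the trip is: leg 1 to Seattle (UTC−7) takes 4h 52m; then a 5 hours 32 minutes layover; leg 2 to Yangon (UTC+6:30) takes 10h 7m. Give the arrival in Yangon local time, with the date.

Convert departure to UTC: 3:43 AM + 9:30 = 1:13 PM UTC on Oct 8.
Add 4 hours and 52 minutes leg 1 → 6:05 PM UTC.
Add 5 hours and 32 minutes layover in Seattle → 11:37 PM UTC.
Add 10 hours and 7 minutes leg 2 → 9:44 AM UTC (Oct 9).
Yangon is UTC+6:30, so local arrival = 9:44 AM + 6:30 = 4:14 PM on Oct 9.

4:14 PM on Oct 9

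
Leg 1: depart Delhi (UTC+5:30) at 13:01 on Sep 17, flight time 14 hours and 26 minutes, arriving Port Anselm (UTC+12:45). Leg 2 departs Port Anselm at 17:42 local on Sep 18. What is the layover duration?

Convert departure to UTC: 13:01 − 5:30 = 07:31 UTC on Sep 17.
Add 14 hours 26 minutes flight time → 21:57 UTC.
Port Anselm is UTC+12:45, so local arrival = 21:57 + 12:45 = 10:42 on Sep 18.
Layover = 17:42 − 10:42 = 7 hours.

7 hours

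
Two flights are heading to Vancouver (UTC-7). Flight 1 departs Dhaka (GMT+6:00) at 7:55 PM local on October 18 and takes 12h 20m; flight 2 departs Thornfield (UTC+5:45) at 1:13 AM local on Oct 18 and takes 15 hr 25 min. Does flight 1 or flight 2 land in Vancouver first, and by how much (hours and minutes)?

the second, by 15 hours 22 minutes

Flight 1 in UTC: 7:55 PM − 6:00 = 1:55 PM on Oct 18.
+12 hours and 20 minutes → arrive 2:15 AM UTC on Oct 19.
Flight 2 in UTC: 1:13 AM − 5:45 = 7:28 PM on Oct 17.
+15 hours and 25 minutes → arrive 10:53 AM UTC on Oct 18.
Flight 2 lands earlier by 15 hours 22 minutes.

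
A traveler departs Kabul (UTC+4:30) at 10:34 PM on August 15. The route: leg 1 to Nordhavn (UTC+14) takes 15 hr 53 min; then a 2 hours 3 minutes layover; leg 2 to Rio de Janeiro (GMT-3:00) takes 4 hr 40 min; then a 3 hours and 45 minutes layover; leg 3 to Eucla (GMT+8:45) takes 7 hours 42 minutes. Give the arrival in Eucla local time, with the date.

Convert departure to UTC: 10:34 PM − 4:30 = 6:04 PM UTC on Aug 15.
Add 15 hours 53 minutes leg 1 → 9:57 AM UTC (Aug 16).
Add 2 hours 3 minutes layover in Nordhavn → 12:00 PM UTC.
Add 4 hours 40 minutes leg 2 → 4:40 PM UTC.
Add 3 hours 45 minutes layover in Rio de Janeiro → 8:25 PM UTC.
Add 7 hours 42 minutes leg 3 → 4:07 AM UTC (Aug 17).
Eucla is UTC+8:45, so local arrival = 4:07 AM + 8:45 = 12:52 PM on Aug 17.

12:52 PM on August 17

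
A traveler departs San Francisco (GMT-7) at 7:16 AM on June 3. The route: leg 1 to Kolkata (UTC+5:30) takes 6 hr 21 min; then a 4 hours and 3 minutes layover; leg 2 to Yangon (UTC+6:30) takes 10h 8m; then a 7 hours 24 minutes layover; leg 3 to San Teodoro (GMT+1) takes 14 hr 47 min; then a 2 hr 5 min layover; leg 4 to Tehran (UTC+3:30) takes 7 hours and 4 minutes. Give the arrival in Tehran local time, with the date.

9:38 PM on June 5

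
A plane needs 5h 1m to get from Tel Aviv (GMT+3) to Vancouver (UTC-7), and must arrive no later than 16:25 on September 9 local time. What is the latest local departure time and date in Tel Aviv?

Target arrival in UTC: 16:25 + 7:00 = 23:25 on Sep 9.
Subtract 5 hours and 1 minute → departure 18:24 UTC on Sep 9.
Tel Aviv is UTC+3:00: 18:24 + 3:00 = 21:24 on Sep 9.

21:24 on September 9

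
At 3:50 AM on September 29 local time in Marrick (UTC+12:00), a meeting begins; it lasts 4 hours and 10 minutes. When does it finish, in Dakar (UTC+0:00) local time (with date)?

8:00 PM on September 28

Convert start to UTC: 3:50 AM − 12:00 = 3:50 PM UTC on Sep 28.
Add 4 hours 10 minutes duration → 8:00 PM UTC.
Dakar is UTC+0, so local end time is the same: 8:00 PM on Sep 28.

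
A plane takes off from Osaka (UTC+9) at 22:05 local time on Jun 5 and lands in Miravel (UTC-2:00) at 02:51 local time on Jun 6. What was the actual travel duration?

15 hours 46 minutes

Departure in UTC: 22:05 − 9:00 = 13:05 on Jun 5.
Arrival in UTC: 02:51 + 2:00 = 04:51 on Jun 6.
Elapsed = 04:51 − 13:05 (+1 day) = 15 hours 46 minutes.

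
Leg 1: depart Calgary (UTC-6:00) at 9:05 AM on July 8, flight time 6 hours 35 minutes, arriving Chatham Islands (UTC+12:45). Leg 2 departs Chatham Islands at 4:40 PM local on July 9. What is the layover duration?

6 hours 15 minutes

Convert departure to UTC: 9:05 AM + 6:00 = 3:05 PM UTC on Jul 8.
Add 6 hours 35 minutes flight time → 9:40 PM UTC.
Chatham Islands is UTC+12:45, so local arrival = 9:40 PM + 12:45 = 10:25 AM on Jul 9.
Layover = 4:40 PM − 10:25 AM = 6 hours 15 minutes.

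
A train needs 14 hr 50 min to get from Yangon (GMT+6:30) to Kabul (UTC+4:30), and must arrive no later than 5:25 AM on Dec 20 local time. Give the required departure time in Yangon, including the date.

4:35 PM on Dec 19

Target arrival in UTC: 5:25 AM − 4:30 = 12:55 AM on Dec 20.
Subtract 14 hours and 50 minutes → departure 10:05 AM UTC on Dec 19.
Yangon is UTC+6:30: 10:05 AM + 6:30 = 4:35 PM on Dec 19.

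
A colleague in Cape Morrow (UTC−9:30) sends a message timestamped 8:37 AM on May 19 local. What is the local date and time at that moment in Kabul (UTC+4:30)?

Kabul is 14:00 ahead of Cape Morrow.
Shift by the zone difference: 8:37 AM + 14:00 = 10:37 PM on May 19 in Kabul.

10:37 PM on May 19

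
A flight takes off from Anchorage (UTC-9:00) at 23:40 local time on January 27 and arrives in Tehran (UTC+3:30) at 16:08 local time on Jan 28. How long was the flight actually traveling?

3 hours 58 minutes

Departure in UTC: 23:40 + 9:00 = 08:40 on Jan 28.
Arrival in UTC: 16:08 − 3:30 = 12:38 on Jan 28.
Elapsed = 12:38 − 08:40 = 3 hours 58 minutes.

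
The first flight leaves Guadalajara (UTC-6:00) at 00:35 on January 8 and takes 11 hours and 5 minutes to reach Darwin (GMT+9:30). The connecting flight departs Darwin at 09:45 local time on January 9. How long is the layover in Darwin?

6 hours 35 minutes

Convert departure to UTC: 00:35 + 6:00 = 06:35 UTC on Jan 8.
Add 11 hours 5 minutes flight time → 17:40 UTC.
Darwin is UTC+9:30, so local arrival = 17:40 + 9:30 = 03:10 on Jan 9.
Layover = 09:45 − 03:10 = 6 hours 35 minutes.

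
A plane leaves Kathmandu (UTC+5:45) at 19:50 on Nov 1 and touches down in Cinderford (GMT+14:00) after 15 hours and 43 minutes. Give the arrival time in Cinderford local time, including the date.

19:48 on Nov 2

Convert departure to UTC: 19:50 − 5:45 = 14:05 UTC on Nov 1.
Add 15 hours and 43 minutes travel time → 05:48 UTC (Nov 2).
Cinderford is UTC+14:00, so local arrival = 05:48 + 14:00 = 19:48 on Nov 2.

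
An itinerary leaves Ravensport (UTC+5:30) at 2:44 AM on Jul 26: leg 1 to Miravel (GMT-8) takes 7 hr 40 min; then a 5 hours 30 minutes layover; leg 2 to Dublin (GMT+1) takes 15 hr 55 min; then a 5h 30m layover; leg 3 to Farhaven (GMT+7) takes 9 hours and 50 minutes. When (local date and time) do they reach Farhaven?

12:39 AM on July 28

Convert departure to UTC: 2:44 AM − 5:30 = 9:14 PM UTC on Jul 25.
Add 7 hours and 40 minutes leg 1 → 4:54 AM UTC (Jul 26).
Add 5 hours and 30 minutes layover in Miravel → 10:24 AM UTC.
Add 15 hours 55 minutes leg 2 → 2:19 AM UTC (Jul 27).
Add 5 hours and 30 minutes layover in Dublin → 7:49 AM UTC.
Add 9 hours and 50 minutes leg 3 → 5:39 PM UTC.
Farhaven is UTC+7:00, so local arrival = 5:39 PM + 7:00 = 12:39 AM on Jul 28.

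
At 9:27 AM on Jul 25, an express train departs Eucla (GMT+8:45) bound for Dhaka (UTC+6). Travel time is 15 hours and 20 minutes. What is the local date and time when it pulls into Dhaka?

Convert departure to UTC: 9:27 AM − 8:45 = 12:42 AM UTC on Jul 25.
Add 15 hours and 20 minutes travel time → 4:02 PM UTC.
Dhaka is UTC+6:00, so local arrival = 4:02 PM + 6:00 = 10:02 PM on Jul 25.

10:02 PM on July 25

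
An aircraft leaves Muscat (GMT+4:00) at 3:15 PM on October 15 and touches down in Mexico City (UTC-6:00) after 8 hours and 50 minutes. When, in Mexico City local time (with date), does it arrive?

Convert departure to UTC: 3:15 PM − 4:00 = 11:15 AM UTC on Oct 15.
Add 8 hours 50 minutes travel time → 8:05 PM UTC.
Mexico City is UTC−6:00, so local arrival = 8:05 PM − 6:00 = 2:05 PM on Oct 15.

2:05 PM on Oct 15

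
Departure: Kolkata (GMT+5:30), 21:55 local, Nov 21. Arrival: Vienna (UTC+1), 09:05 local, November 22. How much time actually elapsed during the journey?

Departure in UTC: 21:55 − 5:30 = 16:25 on Nov 21.
Arrival in UTC: 09:05 − 1:00 = 08:05 on Nov 22.
Elapsed = 08:05 − 16:25 (+1 day) = 15 hours 40 minutes.

15 hours 40 minutes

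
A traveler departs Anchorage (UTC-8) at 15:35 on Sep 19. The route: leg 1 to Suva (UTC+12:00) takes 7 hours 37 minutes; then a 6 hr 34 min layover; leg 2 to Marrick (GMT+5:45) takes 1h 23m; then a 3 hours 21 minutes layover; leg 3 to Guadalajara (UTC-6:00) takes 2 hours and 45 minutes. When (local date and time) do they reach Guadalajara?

15:15 on Sep 20

Convert departure to UTC: 15:35 + 8:00 = 23:35 UTC on Sep 19.
Add 7 hours 37 minutes leg 1 → 07:12 UTC (Sep 20).
Add 6 hours and 34 minutes layover in Suva → 13:46 UTC.
Add 1 hour 23 minutes leg 2 → 15:09 UTC.
Add 3 hours and 21 minutes layover in Marrick → 18:30 UTC.
Add 2 hours 45 minutes leg 3 → 21:15 UTC.
Guadalajara is UTC−6:00, so local arrival = 21:15 − 6:00 = 15:15 on Sep 20.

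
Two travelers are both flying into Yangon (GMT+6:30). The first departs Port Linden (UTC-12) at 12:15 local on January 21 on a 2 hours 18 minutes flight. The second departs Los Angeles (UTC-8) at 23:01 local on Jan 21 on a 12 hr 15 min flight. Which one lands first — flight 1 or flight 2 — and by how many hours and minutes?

Flight 1 in UTC: 12:15 + 12:00 = 00:15 on Jan 22.
+2 hours and 18 minutes → arrive 02:33 UTC on Jan 22.
Flight 2 in UTC: 23:01 + 8:00 = 07:01 on Jan 22.
+12 hours and 15 minutes → arrive 19:16 UTC on Jan 22.
Flight 1 lands earlier by 16 hours 43 minutes.

the first, by 16 hours 43 minutes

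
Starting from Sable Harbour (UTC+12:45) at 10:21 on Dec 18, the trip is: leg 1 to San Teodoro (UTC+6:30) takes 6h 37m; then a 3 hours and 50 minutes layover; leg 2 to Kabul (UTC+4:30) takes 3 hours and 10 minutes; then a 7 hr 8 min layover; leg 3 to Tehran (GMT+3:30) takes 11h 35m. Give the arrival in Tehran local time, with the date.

09:26 on December 19

Convert departure to UTC: 10:21 − 12:45 = 21:36 UTC on Dec 17.
Add 6 hours and 37 minutes leg 1 → 04:13 UTC (Dec 18).
Add 3 hours and 50 minutes layover in San Teodoro → 08:03 UTC.
Add 3 hours 10 minutes leg 2 → 11:13 UTC.
Add 7 hours 8 minutes layover in Kabul → 18:21 UTC.
Add 11 hours 35 minutes leg 3 → 05:56 UTC (Dec 19).
Tehran is UTC+3:30, so local arrival = 05:56 + 3:30 = 09:26 on Dec 19.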